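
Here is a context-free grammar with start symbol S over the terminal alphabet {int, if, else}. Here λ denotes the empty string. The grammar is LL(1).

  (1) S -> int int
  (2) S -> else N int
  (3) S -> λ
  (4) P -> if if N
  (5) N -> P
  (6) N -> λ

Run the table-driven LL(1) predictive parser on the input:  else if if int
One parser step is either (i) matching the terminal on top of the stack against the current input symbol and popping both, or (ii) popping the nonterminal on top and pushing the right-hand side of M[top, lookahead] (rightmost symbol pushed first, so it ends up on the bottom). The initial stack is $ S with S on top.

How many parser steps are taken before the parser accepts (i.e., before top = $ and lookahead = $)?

step 1: stack=$ S  input=else if if int $  — expand S -> else N int
step 2: stack=$ int N else  input=else if if int $  — match else
step 3: stack=$ int N  input=if if int $  — expand N -> P
step 4: stack=$ int P  input=if if int $  — expand P -> if if N
step 5: stack=$ int N if if  input=if if int $  — match if
step 6: stack=$ int N if  input=if int $  — match if
step 7: stack=$ int N  input=int $  — expand N -> λ
step 8: stack=$ int  input=int $  — match int
Accept reached after 8 steps.

8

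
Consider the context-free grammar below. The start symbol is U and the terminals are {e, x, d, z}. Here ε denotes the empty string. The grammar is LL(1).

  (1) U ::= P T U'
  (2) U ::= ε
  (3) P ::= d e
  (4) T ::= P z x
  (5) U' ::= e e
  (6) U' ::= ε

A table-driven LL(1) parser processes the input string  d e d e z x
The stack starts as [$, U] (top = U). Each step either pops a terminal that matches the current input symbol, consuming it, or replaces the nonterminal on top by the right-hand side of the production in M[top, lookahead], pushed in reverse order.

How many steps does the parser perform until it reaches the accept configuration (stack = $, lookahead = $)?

11

      Stack         Input          Action
   1  $ U           d e d e z x $  expand U ::= P T U'
   2  $ U' T P      d e d e z x $  expand P ::= d e
   3  $ U' T e d    d e d e z x $  match d
   4  $ U' T e      e d e z x $    match e
   5  $ U' T        d e z x $      expand T ::= P z x
   6  $ U' x z P    d e z x $      expand P ::= d e
   7  $ U' x z e d  d e z x $      match d
   8  $ U' x z e    e z x $        match e
   9  $ U' x z      z x $          match z
  10  $ U' x        x $            match x
  11  $ U'          $              expand U' ::= ε
Accept reached after 11 steps.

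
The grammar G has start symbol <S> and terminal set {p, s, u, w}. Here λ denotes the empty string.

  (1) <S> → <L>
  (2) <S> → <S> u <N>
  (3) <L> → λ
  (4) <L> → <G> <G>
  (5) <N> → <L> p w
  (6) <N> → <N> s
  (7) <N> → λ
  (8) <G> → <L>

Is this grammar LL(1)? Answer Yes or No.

No

FIRST(<S>) = {λ, u}
FIRST(<L>) = {λ}
FIRST(<N>) = {λ, p, s}
FIRST(<G>) = {λ}
FOLLOW(<S>) = {$, u}
FOLLOW(<L>) = {$, p, u}
FOLLOW(<N>) = {$, s, u}
FOLLOW(<G>) = {$, p, u}
Cell M[<L>, $] receives both <L> → λ and <L> → <G> <G> — the grammar is not LL(1).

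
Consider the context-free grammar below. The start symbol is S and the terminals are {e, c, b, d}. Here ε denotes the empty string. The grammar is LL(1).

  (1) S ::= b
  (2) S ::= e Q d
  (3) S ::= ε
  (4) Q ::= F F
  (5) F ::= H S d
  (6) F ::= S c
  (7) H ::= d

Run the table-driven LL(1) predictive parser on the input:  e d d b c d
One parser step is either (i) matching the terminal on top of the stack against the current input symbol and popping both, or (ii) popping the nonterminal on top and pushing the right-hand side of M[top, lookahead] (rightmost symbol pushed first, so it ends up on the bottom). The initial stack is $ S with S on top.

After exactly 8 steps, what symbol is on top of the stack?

F

step 1: stack=$ S  input=e d d b c d $  — expand S ::= e Q d
step 2: stack=$ d Q e  input=e d d b c d $  — match e
step 3: stack=$ d Q  input=d d b c d $  — expand Q ::= F F
step 4: stack=$ d F F  input=d d b c d $  — expand F ::= H S d
step 5: stack=$ d F d S H  input=d d b c d $  — expand H ::= d
step 6: stack=$ d F d S d  input=d d b c d $  — match d
step 7: stack=$ d F d S  input=d b c d $  — expand S ::= ε
step 8: stack=$ d F d  input=d b c d $  — match d
Stack after step 8: $ d F (top = F).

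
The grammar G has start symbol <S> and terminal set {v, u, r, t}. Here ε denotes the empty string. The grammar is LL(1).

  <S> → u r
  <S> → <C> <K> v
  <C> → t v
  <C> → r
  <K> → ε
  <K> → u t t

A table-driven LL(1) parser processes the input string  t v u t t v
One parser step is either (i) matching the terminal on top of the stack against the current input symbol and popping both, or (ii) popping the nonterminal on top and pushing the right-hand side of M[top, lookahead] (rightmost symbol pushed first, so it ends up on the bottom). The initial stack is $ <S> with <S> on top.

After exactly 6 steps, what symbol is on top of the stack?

     Stack        Input          Action
  1  $ <S>        t v u t t v $  expand <S> → <C> <K> v
  2  $ v <K> <C>  t v u t t v $  expand <C> → t v
  3  $ v <K> v t  t v u t t v $  match t
  4  $ v <K> v    v u t t v $    match v
  5  $ v <K>      u t t v $      expand <K> → u t t
  6  $ v t t u    u t t v $      match u
Stack after step 6: $ v t t (top = t).

t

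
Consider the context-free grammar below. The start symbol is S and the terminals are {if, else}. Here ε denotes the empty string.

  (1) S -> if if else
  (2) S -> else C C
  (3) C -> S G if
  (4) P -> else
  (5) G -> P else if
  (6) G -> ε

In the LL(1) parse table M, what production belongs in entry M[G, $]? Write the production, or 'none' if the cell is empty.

FIRST(S) = {else, if}
FIRST(P) = {else}
FIRST(C) = {else, if}  (via S G if)
FIRST(G) = {ε, else}  (via P else if)
FOLLOW(S) includes $ since S is the start symbol.
FOLLOW(G): in C->S G if, G is followed by if with FIRST {if}. Thus FOLLOW(G) = {if}.
For G -> P else if: FIRST(P else if) = {else}, so it goes in M[G, t] for t ∈ {else}.
For G -> ε: FIRST(ε) = {ε}, so it goes in M[G, t] for t ∈ {}; since ε ∈ FIRST, also for every t ∈ FOLLOW(G) = {if}.
None of these place a production in M[G, $].

none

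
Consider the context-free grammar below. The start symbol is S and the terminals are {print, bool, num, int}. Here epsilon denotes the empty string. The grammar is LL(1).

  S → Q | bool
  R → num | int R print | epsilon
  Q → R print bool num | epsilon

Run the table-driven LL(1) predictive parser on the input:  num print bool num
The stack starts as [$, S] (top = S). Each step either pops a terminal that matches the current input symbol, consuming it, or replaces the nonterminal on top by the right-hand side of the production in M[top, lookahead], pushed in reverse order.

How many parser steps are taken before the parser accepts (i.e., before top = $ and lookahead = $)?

7

step 1: stack=$ S  input=num print bool num $  — expand S → Q
step 2: stack=$ Q  input=num print bool num $  — expand Q → R print bool num
step 3: stack=$ num bool print R  input=num print bool num $  — expand R → num
step 4: stack=$ num bool print num  input=num print bool num $  — match num
step 5: stack=$ num bool print  input=print bool num $  — match print
step 6: stack=$ num bool  input=bool num $  — match bool
step 7: stack=$ num  input=num $  — match num
Accept reached after 7 steps.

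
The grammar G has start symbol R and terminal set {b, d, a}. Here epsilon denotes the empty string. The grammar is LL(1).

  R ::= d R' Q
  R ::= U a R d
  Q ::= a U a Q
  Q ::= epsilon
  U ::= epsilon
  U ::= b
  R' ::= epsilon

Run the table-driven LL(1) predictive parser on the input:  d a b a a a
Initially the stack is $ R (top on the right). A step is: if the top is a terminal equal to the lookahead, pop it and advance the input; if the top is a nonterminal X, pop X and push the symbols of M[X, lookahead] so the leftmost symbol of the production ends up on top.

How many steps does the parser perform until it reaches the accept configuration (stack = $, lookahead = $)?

13

      Stack      Input          Action
   1  $ R        d a b a a a $  expand R ::= d R' Q
   2  $ Q R' d   d a b a a a $  match d
   3  $ Q R'     a b a a a $    expand R' ::= epsilon
   4  $ Q        a b a a a $    expand Q ::= a U a Q
   5  $ Q a U a  a b a a a $    match a
   6  $ Q a U    b a a a $      expand U ::= b
   7  $ Q a b    b a a a $      match b
   8  $ Q a      a a a $        match a
   9  $ Q        a a $          expand Q ::= a U a Q
  10  $ Q a U a  a a $          match a
  11  $ Q a U    a $            expand U ::= epsilon
  12  $ Q a      a $            match a
  13  $ Q        $              expand Q ::= epsilon
Accept reached after 13 steps.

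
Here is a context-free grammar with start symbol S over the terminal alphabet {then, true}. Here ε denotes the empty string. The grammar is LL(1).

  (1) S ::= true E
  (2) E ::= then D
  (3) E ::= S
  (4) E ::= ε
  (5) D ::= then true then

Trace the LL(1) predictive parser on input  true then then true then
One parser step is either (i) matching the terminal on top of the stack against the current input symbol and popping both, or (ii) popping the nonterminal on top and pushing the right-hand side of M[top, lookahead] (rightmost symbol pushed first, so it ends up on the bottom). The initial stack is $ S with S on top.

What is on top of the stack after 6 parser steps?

true

step 1: stack=$ S  input=true then then true then $  — expand S ::= true E
step 2: stack=$ E true  input=true then then true then $  — match true
step 3: stack=$ E  input=then then true then $  — expand E ::= then D
step 4: stack=$ D then  input=then then true then $  — match then
step 5: stack=$ D  input=then true then $  — expand D ::= then true then
step 6: stack=$ then true then  input=then true then $  — match then
Stack after step 6: $ then true (top = true).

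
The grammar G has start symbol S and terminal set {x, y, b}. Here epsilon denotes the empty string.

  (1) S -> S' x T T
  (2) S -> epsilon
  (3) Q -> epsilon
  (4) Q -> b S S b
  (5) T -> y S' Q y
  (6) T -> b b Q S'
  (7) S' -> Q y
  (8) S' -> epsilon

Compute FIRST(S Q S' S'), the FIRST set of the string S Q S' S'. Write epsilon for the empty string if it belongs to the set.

FIRST(Q): from Q->epsilon we get {epsilon}; from Q->b S S b we get {b}. So FIRST(Q) = {epsilon, b}.
FIRST(T): from T->y S' Q y we get {y}; from T->b b Q S' we get {b}. So FIRST(T) = {b, y}.
FIRST(S'): from S'->Q y we get {b, y}; from S'->epsilon we get {epsilon}. So FIRST(S') = {epsilon, b, y}.
FIRST(S): from S->S' x T T we get {b, x, y}; from S->epsilon we get {epsilon}. So FIRST(S) = {epsilon, b, x, y}.
FIRST(S Q S' S'): take FIRST of each symbol in turn, carrying on past any symbol whose FIRST contains epsilon; result {epsilon, b, x, y}.

{epsilon, b, x, y}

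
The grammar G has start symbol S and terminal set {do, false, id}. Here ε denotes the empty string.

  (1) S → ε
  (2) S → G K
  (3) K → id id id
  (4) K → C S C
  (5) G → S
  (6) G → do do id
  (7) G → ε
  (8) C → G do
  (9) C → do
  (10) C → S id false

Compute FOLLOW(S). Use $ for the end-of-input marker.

FIRST(S): from S→ε we get {ε}; from S→G K we get {do, id}. So FIRST(S) = {ε, do, id}.
FIRST(G): from G→S we get {ε, do, id}; from G→do do id we get {do}; from G→ε we get {ε}. So FIRST(G) = {ε, do, id}.
FIRST(C): from C→G do we get {do, id}; from C→do we get {do}; from C→S id false we get {do, id}. So FIRST(C) = {do, id}.
FIRST(K): from K→id id id we get {id}; from K→C S C we get {do, id}. So FIRST(K) = {do, id}.
FOLLOW(S) includes $ since S is the start symbol.
FOLLOW(G): in S→G K, G is followed by K with FIRST {do, id}; in C→G do, G is followed by do with FIRST {do}. Thus FOLLOW(G) = {do, id}.
FOLLOW(S): in K→C S C, S is followed by C with FIRST {do, id}; in G→S, the suffix after S is empty, so FOLLOW(S) ⊇ FOLLOW(G) = {do, id}; in C→S id false, S is followed by id false with FIRST {id}. Thus FOLLOW(S) = {$, do, id}.
FOLLOW(K): in S→G K, the suffix after K is empty, so FOLLOW(K) ⊇ FOLLOW(S) = {$, do, id}. Thus FOLLOW(K) = {$, do, id}.
FOLLOW(C): in K→C S C (occurrence 1), C is followed by S C with FIRST {do, id}; in K→C S C (occurrence 2), the suffix after C is empty, so FOLLOW(C) ⊇ FOLLOW(K) = {$, do, id}. Thus FOLLOW(C) = {$, do, id}.

{$, do, id}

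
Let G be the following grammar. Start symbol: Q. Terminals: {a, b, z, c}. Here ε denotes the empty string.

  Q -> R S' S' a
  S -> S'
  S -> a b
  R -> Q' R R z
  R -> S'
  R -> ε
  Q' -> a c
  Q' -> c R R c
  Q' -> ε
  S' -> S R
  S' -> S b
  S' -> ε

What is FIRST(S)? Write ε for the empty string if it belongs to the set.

FIRST(Q'): from Q'->a c we get {a}; from Q'->c R R c we get {c}; from Q'->ε we get {ε}. So FIRST(Q') = {ε, a, c}.
FIRST(Q): from Q->R S' S' a we get {a, b, c, z}. So FIRST(Q) = {a, b, c, z}.
FIRST(S): from S->S' we get {ε, a, b, c, z}; from S->a b we get {a}. So FIRST(S) = {ε, a, b, c, z}.
FIRST(R): from R->Q' R R z we get {a, b, c, z}; from R->S' we get {ε, a, b, c, z}; from R->ε we get {ε}. So FIRST(R) = {ε, a, b, c, z}.
FIRST(S'): from S'->S R we get {ε, a, b, c, z}; from S'->S b we get {a, b, c, z}; from S'->ε we get {ε}. So FIRST(S') = {ε, a, b, c, z}.

{ε, a, b, c, z}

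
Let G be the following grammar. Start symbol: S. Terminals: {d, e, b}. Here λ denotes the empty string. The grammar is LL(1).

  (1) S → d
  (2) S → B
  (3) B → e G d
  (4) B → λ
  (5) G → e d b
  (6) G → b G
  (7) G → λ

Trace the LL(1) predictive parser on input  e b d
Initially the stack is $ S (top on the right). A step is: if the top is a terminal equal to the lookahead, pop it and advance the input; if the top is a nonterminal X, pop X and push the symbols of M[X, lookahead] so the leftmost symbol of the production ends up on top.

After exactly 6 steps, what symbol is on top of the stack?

step 1: stack=$ S  input=e b d $  — expand S → B
step 2: stack=$ B  input=e b d $  — expand B → e G d
step 3: stack=$ d G e  input=e b d $  — match e
step 4: stack=$ d G  input=b d $  — expand G → b G
step 5: stack=$ d G b  input=b d $  — match b
step 6: stack=$ d G  input=d $  — expand G → λ
Stack after step 6: $ d (top = d).

d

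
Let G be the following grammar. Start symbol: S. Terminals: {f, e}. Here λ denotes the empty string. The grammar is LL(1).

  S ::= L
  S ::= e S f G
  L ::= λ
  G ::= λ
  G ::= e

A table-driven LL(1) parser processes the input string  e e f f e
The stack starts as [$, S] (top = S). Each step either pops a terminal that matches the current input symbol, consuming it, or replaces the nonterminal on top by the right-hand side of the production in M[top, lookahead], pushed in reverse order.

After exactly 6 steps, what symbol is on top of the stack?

     Stack          Input        Action
  1  $ S            e e f f e $  expand S ::= e S f G
  2  $ G f S e      e e f f e $  match e
  3  $ G f S        e f f e $    expand S ::= e S f G
  4  $ G f G f S e  e f f e $    match e
  5  $ G f G f S    f f e $      expand S ::= L
  6  $ G f G f L    f f e $      expand L ::= λ
Stack after step 6: $ G f G f (top = f).

f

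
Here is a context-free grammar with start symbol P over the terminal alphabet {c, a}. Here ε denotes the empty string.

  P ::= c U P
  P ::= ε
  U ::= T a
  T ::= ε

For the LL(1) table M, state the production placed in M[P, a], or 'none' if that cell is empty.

none

FIRST(P): from P::=c U P we get {c}; from P::=ε we get {ε}. So FIRST(P) = {ε, c}.
FIRST(T): from T::=ε we get {ε}. So FIRST(T) = {ε}.
FIRST(U): from U::=T a we get {a}. So FIRST(U) = {a}.
FOLLOW(P) includes $ since P is the start symbol.
FOLLOW(P): in P::=c U P, the suffix after P is empty (adds nothing new). Thus FOLLOW(P) = {$}.
For P ::= c U P: FIRST(c U P) = {c}, so it goes in M[P, t] for t ∈ {c}.
For P ::= ε: FIRST(ε) = {ε}, so it goes in M[P, t] for t ∈ {}; since ε ∈ FIRST, also for every t ∈ FOLLOW(P) = {$}.
None of these place a production in M[P, a].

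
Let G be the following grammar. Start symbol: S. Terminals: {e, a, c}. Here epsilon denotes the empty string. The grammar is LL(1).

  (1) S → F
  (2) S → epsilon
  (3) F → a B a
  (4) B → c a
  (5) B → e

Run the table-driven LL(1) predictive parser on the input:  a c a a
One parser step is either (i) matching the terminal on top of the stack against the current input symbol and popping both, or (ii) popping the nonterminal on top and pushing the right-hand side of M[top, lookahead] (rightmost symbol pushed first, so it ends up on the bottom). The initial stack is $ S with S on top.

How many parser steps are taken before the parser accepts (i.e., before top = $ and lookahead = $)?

step 1: stack=$ S  input=a c a a $  — expand S → F
step 2: stack=$ F  input=a c a a $  — expand F → a B a
step 3: stack=$ a B a  input=a c a a $  — match a
step 4: stack=$ a B  input=c a a $  — expand B → c a
step 5: stack=$ a a c  input=c a a $  — match c
step 6: stack=$ a a  input=a a $  — match a
step 7: stack=$ a  input=a $  — match a
Accept reached after 7 steps.

7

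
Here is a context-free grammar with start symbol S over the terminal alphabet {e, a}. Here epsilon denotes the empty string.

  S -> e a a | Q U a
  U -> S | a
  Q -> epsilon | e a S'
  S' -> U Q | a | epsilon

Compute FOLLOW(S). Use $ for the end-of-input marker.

{$, a, e}

FIRST(Q): from Q->epsilon we get {epsilon}; from Q->e a S' we get {e}. So FIRST(Q) = {epsilon, e}.
FIRST(S): from S->e a a we get {e}; from S->Q U a we get {a, e}. So FIRST(S) = {a, e}.
FIRST(U): from U->S we get {a, e}; from U->a we get {a}. So FIRST(U) = {a, e}.
FIRST(S'): from S'->U Q we get {a, e}; from S'->a we get {a}; from S'->epsilon we get {epsilon}. So FIRST(S') = {epsilon, a, e}.
FOLLOW(S) includes $ since S is the start symbol.
FOLLOW(S): in U->S, the suffix after S is empty, so FOLLOW(S) ⊇ FOLLOW(U) = {a, e}. Thus FOLLOW(S) = {$, a, e}.
FOLLOW(U): in S->Q U a, U is followed by a with FIRST {a}; in S'->U Q, U is followed by Q with FIRST {epsilon, e}; in S'->U Q, the suffix after U is nullable, so FOLLOW(U) ⊇ FOLLOW(S') = {a, e}. Thus FOLLOW(U) = {a, e}.
FOLLOW(Q): in S->Q U a, Q is followed by U a with FIRST {a, e}; in S'->U Q, the suffix after Q is empty, so FOLLOW(Q) ⊇ FOLLOW(S') = {a, e}. Thus FOLLOW(Q) = {a, e}.
FOLLOW(S'): in Q->e a S', the suffix after S' is empty, so FOLLOW(S') ⊇ FOLLOW(Q) = {a, e}. Thus FOLLOW(S') = {a, e}.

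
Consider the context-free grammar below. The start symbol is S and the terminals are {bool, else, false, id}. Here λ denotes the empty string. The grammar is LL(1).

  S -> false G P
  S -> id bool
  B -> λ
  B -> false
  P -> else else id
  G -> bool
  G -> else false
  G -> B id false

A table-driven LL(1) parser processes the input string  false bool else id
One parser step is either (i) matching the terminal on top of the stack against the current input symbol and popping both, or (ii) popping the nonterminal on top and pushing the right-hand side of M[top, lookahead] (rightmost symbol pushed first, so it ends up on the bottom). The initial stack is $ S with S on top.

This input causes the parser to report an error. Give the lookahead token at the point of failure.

id

     Stack           Input                 Action
  1  $ S             false bool else id $  expand S -> false G P
  2  $ P G false     false bool else id $  match false
  3  $ P G           bool else id $        expand G -> bool
  4  $ P bool        bool else id $        match bool
  5  $ P             else id $             expand P -> else else id
  6  $ id else else  else id $             match else
  7  $ id else       id $                  error: top is terminal else but lookahead is id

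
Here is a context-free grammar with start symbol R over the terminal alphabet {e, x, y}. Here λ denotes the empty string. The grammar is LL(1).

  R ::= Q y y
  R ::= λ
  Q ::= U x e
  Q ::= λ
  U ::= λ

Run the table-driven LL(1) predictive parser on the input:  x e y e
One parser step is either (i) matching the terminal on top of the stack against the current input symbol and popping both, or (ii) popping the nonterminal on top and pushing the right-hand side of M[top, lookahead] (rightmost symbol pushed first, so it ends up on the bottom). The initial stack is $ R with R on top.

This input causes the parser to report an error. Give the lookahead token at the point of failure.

step 1: stack=$ R  input=x e y e $  — expand R ::= Q y y
step 2: stack=$ y y Q  input=x e y e $  — expand Q ::= U x e
step 3: stack=$ y y e x U  input=x e y e $  — expand U ::= λ
step 4: stack=$ y y e x  input=x e y e $  — match x
step 5: stack=$ y y e  input=e y e $  — match e
step 6: stack=$ y y  input=y e $  — match y
step 7: stack=$ y  input=e $  — error: top is terminal y but lookahead is e

e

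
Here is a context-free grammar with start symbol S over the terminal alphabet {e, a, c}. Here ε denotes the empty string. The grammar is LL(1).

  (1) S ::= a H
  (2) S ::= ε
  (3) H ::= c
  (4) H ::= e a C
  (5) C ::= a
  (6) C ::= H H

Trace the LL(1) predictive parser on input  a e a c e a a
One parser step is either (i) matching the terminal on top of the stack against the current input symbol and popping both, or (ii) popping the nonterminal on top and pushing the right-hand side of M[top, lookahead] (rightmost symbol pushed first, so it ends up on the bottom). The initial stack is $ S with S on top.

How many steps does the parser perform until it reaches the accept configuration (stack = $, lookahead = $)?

step 1: stack=$ S  input=a e a c e a a $  — expand S ::= a H
step 2: stack=$ H a  input=a e a c e a a $  — match a
step 3: stack=$ H  input=e a c e a a $  — expand H ::= e a C
step 4: stack=$ C a e  input=e a c e a a $  — match e
step 5: stack=$ C a  input=a c e a a $  — match a
step 6: stack=$ C  input=c e a a $  — expand C ::= H H
step 7: stack=$ H H  input=c e a a $  — expand H ::= c
step 8: stack=$ H c  input=c e a a $  — match c
step 9: stack=$ H  input=e a a $  — expand H ::= e a C
step 10: stack=$ C a e  input=e a a $  — match e
step 11: stack=$ C a  input=a a $  — match a
step 12: stack=$ C  input=a $  — expand C ::= a
step 13: stack=$ a  input=a $  — match a
Accept reached after 13 steps.

13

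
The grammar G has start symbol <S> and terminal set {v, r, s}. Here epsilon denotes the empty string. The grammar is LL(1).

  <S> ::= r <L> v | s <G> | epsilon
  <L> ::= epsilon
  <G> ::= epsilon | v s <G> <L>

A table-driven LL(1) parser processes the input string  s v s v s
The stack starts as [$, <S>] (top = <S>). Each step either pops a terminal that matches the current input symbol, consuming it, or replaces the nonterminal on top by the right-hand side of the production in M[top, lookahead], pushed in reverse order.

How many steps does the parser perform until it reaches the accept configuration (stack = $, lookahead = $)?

11

step 1: stack=$ <S>  input=s v s v s $  — expand <S> ::= s <G>
step 2: stack=$ <G> s  input=s v s v s $  — match s
step 3: stack=$ <G>  input=v s v s $  — expand <G> ::= v s <G> <L>
step 4: stack=$ <L> <G> s v  input=v s v s $  — match v
step 5: stack=$ <L> <G> s  input=s v s $  — match s
step 6: stack=$ <L> <G>  input=v s $  — expand <G> ::= v s <G> <L>
step 7: stack=$ <L> <L> <G> s v  input=v s $  — match v
step 8: stack=$ <L> <L> <G> s  input=s $  — match s
step 9: stack=$ <L> <L> <G>  input=$  — expand <G> ::= epsilon
step 10: stack=$ <L> <L>  input=$  — expand <L> ::= epsilon
step 11: stack=$ <L>  input=$  — expand <L> ::= epsilon
Accept reached after 11 steps.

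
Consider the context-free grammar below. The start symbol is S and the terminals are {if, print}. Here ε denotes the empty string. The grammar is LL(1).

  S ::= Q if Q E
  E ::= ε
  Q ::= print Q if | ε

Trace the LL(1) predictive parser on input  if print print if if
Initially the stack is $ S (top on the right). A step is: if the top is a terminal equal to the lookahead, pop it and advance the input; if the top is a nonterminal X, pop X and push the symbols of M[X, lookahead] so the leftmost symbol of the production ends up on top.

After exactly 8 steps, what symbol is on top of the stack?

     Stack              Input                   Action
  1  $ S                if print print if if $  expand S ::= Q if Q E
  2  $ E Q if Q         if print print if if $  expand Q ::= ε
  3  $ E Q if           if print print if if $  match if
  4  $ E Q              print print if if $     expand Q ::= print Q if
  5  $ E if Q print     print print if if $     match print
  6  $ E if Q           print if if $           expand Q ::= print Q if
  7  $ E if if Q print  print if if $           match print
  8  $ E if if Q        if if $                 expand Q ::= ε
Stack after step 8: $ E if if (top = if).

if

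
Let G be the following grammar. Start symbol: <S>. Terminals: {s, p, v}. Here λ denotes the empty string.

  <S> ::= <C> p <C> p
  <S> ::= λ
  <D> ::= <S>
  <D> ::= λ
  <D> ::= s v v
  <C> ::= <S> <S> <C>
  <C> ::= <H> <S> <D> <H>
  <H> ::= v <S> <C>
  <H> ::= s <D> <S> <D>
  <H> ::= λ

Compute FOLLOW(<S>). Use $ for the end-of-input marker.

{$, p, s, v}

FIRST(<H>) = {λ, s, v}
FIRST(<S>) = {λ, p, s, v}  (via <C> p <C> p)
FIRST(<D>) = {λ, p, s, v}  (via <S>)
FIRST(<C>) = {λ, p, s, v}  (via <S> <S> <C>, <H> <S> <D> <H>)
FOLLOW(<S>) includes $ since <S> is the start symbol.
FOLLOW(<S>): in <D>::=<S>, the suffix after <S> is empty, so FOLLOW(<S>) ⊇ FOLLOW(<D>) = {p, s, v}; in <C>::=<S> <S> <C> (occurrence 1), <S> is followed by <S> <C> with FIRST {λ, p, s, v}; in <C>::=<S> <S> <C> (occurrence 1), the suffix after <S> is nullable, so FOLLOW(<S>) ⊇ FOLLOW(<C>) = {p, s, v}; in <C>::=<S> <S> <C> (occurrence 2), <S> is followed by <C> with FIRST {λ, p, s, v}; in <C>::=<S> <S> <C> (occurrence 2), the suffix after <S> is nullable, so FOLLOW(<S>) ⊇ FOLLOW(<C>) = {p, s, v}; in <C>::=<H> <S> <D> <H>, <S> is followed by <D> <H> with FIRST {λ, p, s, v}; in <C>::=<H> <S> <D> <H>, the suffix after <S> is nullable, so FOLLOW(<S>) ⊇ FOLLOW(<C>) = {p, s, v}; in <H>::=v <S> <C>, <S> is followed by <C> with FIRST {λ, p, s, v}; in <H>::=v <S> <C>, the suffix after <S> is nullable, so FOLLOW(<S>) ⊇ FOLLOW(<H>) = {p, s, v}; in <H>::=s <D> <S> <D>, <S> is followed by <D> with FIRST {λ, p, s, v}; in <H>::=s <D> <S> <D>, the suffix after <S> is nullable, so FOLLOW(<S>) ⊇ FOLLOW(<H>) = {p, s, v}. Thus FOLLOW(<S>) = {$, p, s, v}.
FOLLOW(<D>): in <C>::=<H> <S> <D> <H>, <D> is followed by <H> with FIRST {λ, s, v}; in <C>::=<H> <S> <D> <H>, the suffix after <D> is nullable, so FOLLOW(<D>) ⊇ FOLLOW(<C>) = {p, s, v}; in <H>::=s <D> <S> <D> (occurrence 1), <D> is followed by <S> <D> with FIRST {λ, p, s, v}; in <H>::=s <D> <S> <D> (occurrence 1), the suffix after <D> is nullable, so FOLLOW(<D>) ⊇ FOLLOW(<H>) = {p, s, v}; in <H>::=s <D> <S> <D> (occurrence 2), the suffix after <D> is empty, so FOLLOW(<D>) ⊇ FOLLOW(<H>) = {p, s, v}. Thus FOLLOW(<D>) = {p, s, v}.
FOLLOW(<C>): in <S>::=<C> p <C> p (occurrence 1), <C> is followed by p <C> p with FIRST {p}; in <S>::=<C> p <C> p (occurrence 2), <C> is followed by p with FIRST {p}; in <C>::=<S> <S> <C>, the suffix after <C> is empty (adds nothing new); in <H>::=v <S> <C>, the suffix after <C> is empty, so FOLLOW(<C>) ⊇ FOLLOW(<H>) = {p, s, v}. Thus FOLLOW(<C>) = {p, s, v}.
FOLLOW(<H>): in <C>::=<H> <S> <D> <H> (occurrence 1), <H> is followed by <S> <D> <H> with FIRST {λ, p, s, v}; in <C>::=<H> <S> <D> <H> (occurrence 1), the suffix after <H> is nullable, so FOLLOW(<H>) ⊇ FOLLOW(<C>) = {p, s, v}; in <C>::=<H> <S> <D> <H> (occurrence 2), the suffix after <H> is empty, so FOLLOW(<H>) ⊇ FOLLOW(<C>) = {p, s, v}. Thus FOLLOW(<H>) = {p, s, v}.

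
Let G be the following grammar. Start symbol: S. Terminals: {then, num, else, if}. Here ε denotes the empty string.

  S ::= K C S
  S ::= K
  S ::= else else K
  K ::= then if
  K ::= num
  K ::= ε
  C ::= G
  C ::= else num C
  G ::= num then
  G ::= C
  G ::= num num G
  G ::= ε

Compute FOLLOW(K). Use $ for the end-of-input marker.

FIRST(K): from K::=then if we get {then}; from K::=num we get {num}; from K::=ε we get {ε}. So FIRST(K) = {ε, num, then}.
FIRST(S): from S::=K C S we get {ε, else, num, then}; from S::=K we get {ε, num, then}; from S::=else else K we get {else}. So FIRST(S) = {ε, else, num, then}.
FIRST(C): from C::=G we get {ε, else, num}; from C::=else num C we get {else}. So FIRST(C) = {ε, else, num}.
FIRST(G): from G::=num then we get {num}; from G::=C we get {ε, else, num}; from G::=num num G we get {num}; from G::=ε we get {ε}. So FIRST(G) = {ε, else, num}.
FOLLOW(S) includes $ since S is the start symbol.
FOLLOW(S): in S::=K C S, the suffix after S is empty (adds nothing new). Thus FOLLOW(S) = {$}.
FOLLOW(K): in S::=K C S, K is followed by C S with FIRST {ε, else, num, then}; in S::=K C S, the suffix after K is nullable, so FOLLOW(K) ⊇ FOLLOW(S) = {$}; in S::=K, the suffix after K is empty, so FOLLOW(K) ⊇ FOLLOW(S) = {$}; in S::=else else K, the suffix after K is empty, so FOLLOW(K) ⊇ FOLLOW(S) = {$}. Thus FOLLOW(K) = {$, else, num, then}.
FOLLOW(C): in S::=K C S, C is followed by S with FIRST {ε, else, num, then}; in S::=K C S, the suffix after C is nullable, so FOLLOW(C) ⊇ FOLLOW(S) = {$}; in C::=else num C, the suffix after C is empty (adds nothing new); in G::=C, the suffix after C is empty, so FOLLOW(C) ⊇ FOLLOW(G) = {$, else, num, then}. Thus FOLLOW(C) = {$, else, num, then}.
FOLLOW(G): in C::=G, the suffix after G is empty, so FOLLOW(G) ⊇ FOLLOW(C) = {$, else, num, then}; in G::=num num G, the suffix after G is empty (adds nothing new). Thus FOLLOW(G) = {$, else, num, then}.

{$, else, num, then}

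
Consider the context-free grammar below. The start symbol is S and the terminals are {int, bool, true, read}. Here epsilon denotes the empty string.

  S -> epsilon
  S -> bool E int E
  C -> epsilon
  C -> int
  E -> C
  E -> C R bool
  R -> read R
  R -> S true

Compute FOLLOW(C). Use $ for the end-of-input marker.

FIRST(S) = {epsilon, bool}
FIRST(C) = {epsilon, int}
FIRST(R) = {bool, read, true}  (via S true)
FIRST(E) = {epsilon, bool, int, read, true}  (via C, C R bool)
FOLLOW(S) includes $ since S is the start symbol.
FOLLOW(S): in R->S true, S is followed by true with FIRST {true}. Thus FOLLOW(S) = {$, true}.
FOLLOW(E): in S->bool E int E (occurrence 1), E is followed by int E with FIRST {int}; in S->bool E int E (occurrence 2), the suffix after E is empty, so FOLLOW(E) ⊇ FOLLOW(S) = {$, true}. Thus FOLLOW(E) = {$, int, true}.
FOLLOW(C): in E->C, the suffix after C is empty, so FOLLOW(C) ⊇ FOLLOW(E) = {$, int, true}; in E->C R bool, C is followed by R bool with FIRST {bool, read, true}. Thus FOLLOW(C) = {$, bool, int, read, true}.
FOLLOW(R): in E->C R bool, R is followed by bool with FIRST {bool}; in R->read R, the suffix after R is empty (adds nothing new). Thus FOLLOW(R) = {bool}.

{$, bool, int, read, true}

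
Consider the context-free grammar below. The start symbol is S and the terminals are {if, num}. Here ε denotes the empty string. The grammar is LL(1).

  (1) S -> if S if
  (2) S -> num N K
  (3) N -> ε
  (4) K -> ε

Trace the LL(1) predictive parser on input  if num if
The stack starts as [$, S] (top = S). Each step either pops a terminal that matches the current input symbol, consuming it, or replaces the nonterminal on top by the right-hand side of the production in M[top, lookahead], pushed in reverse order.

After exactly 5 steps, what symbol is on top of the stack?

     Stack         Input        Action
  1  $ S           if num if $  expand S -> if S if
  2  $ if S if     if num if $  match if
  3  $ if S        num if $     expand S -> num N K
  4  $ if K N num  num if $     match num
  5  $ if K N      if $         expand N -> ε
Stack after step 5: $ if K (top = K).

K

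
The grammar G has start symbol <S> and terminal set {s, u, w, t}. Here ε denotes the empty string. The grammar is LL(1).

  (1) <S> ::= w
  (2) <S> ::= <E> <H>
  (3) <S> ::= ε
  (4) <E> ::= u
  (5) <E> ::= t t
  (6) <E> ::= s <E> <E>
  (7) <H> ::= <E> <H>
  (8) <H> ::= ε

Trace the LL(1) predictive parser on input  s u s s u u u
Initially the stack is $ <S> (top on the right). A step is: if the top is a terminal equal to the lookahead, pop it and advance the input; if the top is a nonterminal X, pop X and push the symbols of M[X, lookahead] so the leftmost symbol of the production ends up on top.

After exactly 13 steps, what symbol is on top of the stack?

step 1: stack=$ <S>  input=s u s s u u u $  — expand <S> ::= <E> <H>
step 2: stack=$ <H> <E>  input=s u s s u u u $  — expand <E> ::= s <E> <E>
step 3: stack=$ <H> <E> <E> s  input=s u s s u u u $  — match s
step 4: stack=$ <H> <E> <E>  input=u s s u u u $  — expand <E> ::= u
step 5: stack=$ <H> <E> u  input=u s s u u u $  — match u
step 6: stack=$ <H> <E>  input=s s u u u $  — expand <E> ::= s <E> <E>
step 7: stack=$ <H> <E> <E> s  input=s s u u u $  — match s
step 8: stack=$ <H> <E> <E>  input=s u u u $  — expand <E> ::= s <E> <E>
step 9: stack=$ <H> <E> <E> <E> s  input=s u u u $  — match s
step 10: stack=$ <H> <E> <E> <E>  input=u u u $  — expand <E> ::= u
step 11: stack=$ <H> <E> <E> u  input=u u u $  — match u
step 12: stack=$ <H> <E> <E>  input=u u $  — expand <E> ::= u
step 13: stack=$ <H> <E> u  input=u u $  — match u
Stack after step 13: $ <H> <E> (top = <E>).

<E>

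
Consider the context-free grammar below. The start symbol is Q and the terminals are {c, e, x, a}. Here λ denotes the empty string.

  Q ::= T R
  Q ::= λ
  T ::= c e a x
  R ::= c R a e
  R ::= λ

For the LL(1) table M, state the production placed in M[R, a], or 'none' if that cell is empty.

R ::= λ

FIRST(T) = {c}
FIRST(R) = {λ, c}
FIRST(Q) = {λ, c}  (via T R)
FOLLOW(Q) includes $ since Q is the start symbol.
FOLLOW(Q): Q appears on no right-hand side. Thus FOLLOW(Q) = {$}.
FOLLOW(R): in Q::=T R, the suffix after R is empty, so FOLLOW(R) ⊇ FOLLOW(Q) = {$}; in R::=c R a e, R is followed by a e with FIRST {a}. Thus FOLLOW(R) = {$, a}.
For R ::= c R a e: FIRST(c R a e) = {c}, so it goes in M[R, t] for t ∈ {c}.
For R ::= λ: FIRST(λ) = {λ}, so it goes in M[R, t] for t ∈ {}; since λ ∈ FIRST, also for every t ∈ FOLLOW(R) = {$, a}.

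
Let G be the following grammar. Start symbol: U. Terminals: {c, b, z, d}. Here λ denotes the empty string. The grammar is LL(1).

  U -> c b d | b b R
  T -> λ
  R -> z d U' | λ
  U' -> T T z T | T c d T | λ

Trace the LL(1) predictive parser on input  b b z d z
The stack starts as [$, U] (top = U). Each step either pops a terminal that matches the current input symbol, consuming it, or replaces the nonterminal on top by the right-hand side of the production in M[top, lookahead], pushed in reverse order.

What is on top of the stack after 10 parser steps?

T

      Stack      Input        Action
   1  $ U        b b z d z $  expand U -> b b R
   2  $ R b b    b b z d z $  match b
   3  $ R b      b z d z $    match b
   4  $ R        z d z $      expand R -> z d U'
   5  $ U' d z   z d z $      match z
   6  $ U' d     d z $        match d
   7  $ U'       z $          expand U' -> T T z T
   8  $ T z T T  z $          expand T -> λ
   9  $ T z T    z $          expand T -> λ
  10  $ T z      z $          match z
Stack after step 10: $ T (top = T).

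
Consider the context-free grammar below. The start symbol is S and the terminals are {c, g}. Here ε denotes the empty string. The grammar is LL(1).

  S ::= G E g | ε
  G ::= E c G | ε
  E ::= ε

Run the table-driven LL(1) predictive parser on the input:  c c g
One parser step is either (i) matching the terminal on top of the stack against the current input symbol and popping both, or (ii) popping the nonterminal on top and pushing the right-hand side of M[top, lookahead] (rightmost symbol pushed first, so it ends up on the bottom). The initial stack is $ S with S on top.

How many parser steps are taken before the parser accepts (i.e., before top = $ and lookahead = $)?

10

      Stack        Input    Action
   1  $ S          c c g $  expand S ::= G E g
   2  $ g E G      c c g $  expand G ::= E c G
   3  $ g E G c E  c c g $  expand E ::= ε
   4  $ g E G c    c c g $  match c
   5  $ g E G      c g $    expand G ::= E c G
   6  $ g E G c E  c g $    expand E ::= ε
   7  $ g E G c    c g $    match c
   8  $ g E G      g $      expand G ::= ε
   9  $ g E        g $      expand E ::= ε
  10  $ g          g $      match g
Accept reached after 10 steps.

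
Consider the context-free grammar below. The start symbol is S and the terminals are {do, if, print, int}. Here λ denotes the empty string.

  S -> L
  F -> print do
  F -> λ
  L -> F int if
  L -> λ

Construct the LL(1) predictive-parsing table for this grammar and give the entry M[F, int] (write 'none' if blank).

F -> λ

FIRST(F) = {λ, print}
FIRST(L) = {λ, int, print}  (via F int if)
FIRST(S) = {λ, int, print}  (via L)
FOLLOW(S) includes $ since S is the start symbol.
FOLLOW(F): in L->F int if, F is followed by int if with FIRST {int}. Thus FOLLOW(F) = {int}.
For F -> print do: FIRST(print do) = {print}, so it goes in M[F, t] for t ∈ {print}.
For F -> λ: FIRST(λ) = {λ}, so it goes in M[F, t] for t ∈ {}; since λ ∈ FIRST, also for every t ∈ FOLLOW(F) = {int}.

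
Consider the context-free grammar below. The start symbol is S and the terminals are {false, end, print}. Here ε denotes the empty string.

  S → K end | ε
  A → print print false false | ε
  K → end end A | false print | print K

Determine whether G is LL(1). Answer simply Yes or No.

Yes

FIRST(S) = {ε, end, false, print}
FIRST(A) = {ε, print}
FIRST(K) = {end, false, print}
FOLLOW(S) = {$}
FOLLOW(A) = {end}
FOLLOW(K) = {end}
Each cell of M receives at most one production.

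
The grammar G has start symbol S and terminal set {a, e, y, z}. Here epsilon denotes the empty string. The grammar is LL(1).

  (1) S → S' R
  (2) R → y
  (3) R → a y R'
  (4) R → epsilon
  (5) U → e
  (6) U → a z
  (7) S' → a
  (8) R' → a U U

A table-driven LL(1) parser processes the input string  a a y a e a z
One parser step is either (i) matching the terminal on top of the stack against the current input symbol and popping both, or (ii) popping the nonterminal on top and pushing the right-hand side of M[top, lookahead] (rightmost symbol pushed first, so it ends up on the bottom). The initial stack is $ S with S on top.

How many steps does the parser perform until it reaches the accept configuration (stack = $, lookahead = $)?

      Stack     Input            Action
   1  $ S       a a y a e a z $  expand S → S' R
   2  $ R S'    a a y a e a z $  expand S' → a
   3  $ R a     a a y a e a z $  match a
   4  $ R       a y a e a z $    expand R → a y R'
   5  $ R' y a  a y a e a z $    match a
   6  $ R' y    y a e a z $      match y
   7  $ R'      a e a z $        expand R' → a U U
   8  $ U U a   a e a z $        match a
   9  $ U U     e a z $          expand U → e
  10  $ U e     e a z $          match e
  11  $ U       a z $            expand U → a z
  12  $ z a     a z $            match a
  13  $ z       z $              match z
Accept reached after 13 steps.

13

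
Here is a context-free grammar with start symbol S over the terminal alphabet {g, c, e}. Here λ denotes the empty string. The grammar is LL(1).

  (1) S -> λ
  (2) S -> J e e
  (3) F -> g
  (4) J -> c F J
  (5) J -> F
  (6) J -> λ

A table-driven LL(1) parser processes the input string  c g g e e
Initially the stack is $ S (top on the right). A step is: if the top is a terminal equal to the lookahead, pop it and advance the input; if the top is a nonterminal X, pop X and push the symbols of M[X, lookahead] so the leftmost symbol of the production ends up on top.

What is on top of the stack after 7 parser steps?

g

     Stack        Input        Action
  1  $ S          c g g e e $  expand S -> J e e
  2  $ e e J      c g g e e $  expand J -> c F J
  3  $ e e J F c  c g g e e $  match c
  4  $ e e J F    g g e e $    expand F -> g
  5  $ e e J g    g g e e $    match g
  6  $ e e J      g e e $      expand J -> F
  7  $ e e F      g e e $      expand F -> g
Stack after step 7: $ e e g (top = g).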